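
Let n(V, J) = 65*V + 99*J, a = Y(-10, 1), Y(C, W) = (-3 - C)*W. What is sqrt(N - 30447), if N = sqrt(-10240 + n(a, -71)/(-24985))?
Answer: sqrt(-52649713575 + 1315*I*sqrt(17706809010))/1315 ≈ 0.28996 + 174.49*I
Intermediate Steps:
Y(C, W) = W*(-3 - C)
a = 7 (a = -1*1*(3 - 10) = -1*1*(-7) = 7)
N = I*sqrt(17706809010)/1315 (N = sqrt(-10240 + (65*7 + 99*(-71))/(-24985)) = sqrt(-10240 + (455 - 7029)*(-1/24985)) = sqrt(-10240 - 6574*(-1/24985)) = sqrt(-10240 + 346/1315) = sqrt(-13465254/1315) = I*sqrt(17706809010)/1315 ≈ 101.19*I)
sqrt(N - 30447) = sqrt(I*sqrt(17706809010)/1315 - 30447) = sqrt(-30447 + I*sqrt(17706809010)/1315)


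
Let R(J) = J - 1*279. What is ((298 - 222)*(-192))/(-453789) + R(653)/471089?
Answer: 2347949258/71258335407 ≈ 0.032950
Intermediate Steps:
R(J) = -279 + J (R(J) = J - 279 = -279 + J)
((298 - 222)*(-192))/(-453789) + R(653)/471089 = ((298 - 222)*(-192))/(-453789) + (-279 + 653)/471089 = (76*(-192))*(-1/453789) + 374*(1/471089) = -14592*(-1/453789) + 374/471089 = 4864/151263 + 374/471089 = 2347949258/71258335407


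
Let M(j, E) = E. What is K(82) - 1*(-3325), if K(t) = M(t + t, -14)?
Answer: 3311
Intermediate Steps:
K(t) = -14
K(82) - 1*(-3325) = -14 - 1*(-3325) = -14 + 3325 = 3311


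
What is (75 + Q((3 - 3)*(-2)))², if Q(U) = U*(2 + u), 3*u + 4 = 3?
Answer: 5625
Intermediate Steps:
u = -⅓ (u = -4/3 + (⅓)*3 = -4/3 + 1 = -⅓ ≈ -0.33333)
Q(U) = 5*U/3 (Q(U) = U*(2 - ⅓) = U*(5/3) = 5*U/3)
(75 + Q((3 - 3)*(-2)))² = (75 + 5*((3 - 3)*(-2))/3)² = (75 + 5*(0*(-2))/3)² = (75 + (5/3)*0)² = (75 + 0)² = 75² = 5625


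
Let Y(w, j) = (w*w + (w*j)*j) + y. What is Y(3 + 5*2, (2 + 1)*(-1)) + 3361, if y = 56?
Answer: 3703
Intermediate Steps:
Y(w, j) = 56 + w² + w*j² (Y(w, j) = (w*w + (w*j)*j) + 56 = (w² + (j*w)*j) + 56 = (w² + w*j²) + 56 = 56 + w² + w*j²)
Y(3 + 5*2, (2 + 1)*(-1)) + 3361 = (56 + (3 + 5*2)² + (3 + 5*2)*((2 + 1)*(-1))²) + 3361 = (56 + (3 + 10)² + (3 + 10)*(3*(-1))²) + 3361 = (56 + 13² + 13*(-3)²) + 3361 = (56 + 169 + 13*9) + 3361 = (56 + 169 + 117) + 3361 = 342 + 3361 = 3703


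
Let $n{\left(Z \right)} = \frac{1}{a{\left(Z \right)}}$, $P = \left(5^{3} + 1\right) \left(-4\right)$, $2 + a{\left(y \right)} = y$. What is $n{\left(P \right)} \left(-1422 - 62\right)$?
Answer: $\frac{742}{253} \approx 2.9328$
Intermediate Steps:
$a{\left(y \right)} = -2 + y$
$P = -504$ ($P = \left(125 + 1\right) \left(-4\right) = 126 \left(-4\right) = -504$)
$n{\left(Z \right)} = \frac{1}{-2 + Z}$
$n{\left(P \right)} \left(-1422 - 62\right) = \frac{-1422 - 62}{-2 - 504} = \frac{1}{-506} \left(-1484\right) = \left(- \frac{1}{506}\right) \left(-1484\right) = \frac{742}{253}$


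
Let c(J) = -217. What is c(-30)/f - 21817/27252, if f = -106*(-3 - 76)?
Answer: -94304621/114104124 ≈ -0.82648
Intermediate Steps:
f = 8374 (f = -106*(-79) = 8374)
c(-30)/f - 21817/27252 = -217/8374 - 21817/27252 = -94304621/114104124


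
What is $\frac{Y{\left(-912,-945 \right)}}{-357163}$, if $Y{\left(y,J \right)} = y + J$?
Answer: $\frac{3}{577} \approx 0.0051993$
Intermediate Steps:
$Y{\left(y,J \right)} = J + y$
$\frac{Y{\left(-912,-945 \right)}}{-357163} = \frac{-945 - 912}{-357163} = \left(-1857\right) \left(- \frac{1}{357163}\right) = \frac{3}{577}$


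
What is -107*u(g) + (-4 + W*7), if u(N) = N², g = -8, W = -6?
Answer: -6894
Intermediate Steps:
-107*u(g) + (-4 + W*7) = -107*(-8)² + (-4 - 6*7) = -107*64 + (-4 - 42) = -6848 - 46 = -6894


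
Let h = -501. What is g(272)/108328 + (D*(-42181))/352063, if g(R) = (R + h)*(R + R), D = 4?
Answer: -7767016720/4767285083 ≈ -1.6292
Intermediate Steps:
g(R) = 2*R*(-501 + R) (g(R) = (R - 501)*(R + R) = (-501 + R)*(2*R) = 2*R*(-501 + R))
g(272)/108328 + (D*(-42181))/352063 = (2*272*(-501 + 272))/108328 + (4*(-42181))/352063 = (2*272*(-229))*(1/108328) - 168724*1/352063 = -124576*1/108328 - 168724/352063 = -15572/13541 - 168724/352063 = -7767016720/4767285083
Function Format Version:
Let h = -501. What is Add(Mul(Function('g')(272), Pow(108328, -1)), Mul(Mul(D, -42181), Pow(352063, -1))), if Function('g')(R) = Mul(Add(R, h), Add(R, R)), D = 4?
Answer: Rational(-7767016720, 4767285083) ≈ -1.6292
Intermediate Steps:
Function('g')(R) = Mul(2, R, Add(-501, R)) (Function('g')(R) = Mul(Add(R, -501), Add(R, R)) = Mul(Add(-501, R), Mul(2, R)) = Mul(2, R, Add(-501, R)))
Add(Mul(Function('g')(272), Pow(108328, -1)), Mul(Mul(D, -42181), Pow(352063, -1))) = Add(Mul(Mul(2, 272, Add(-501, 272)), Pow(108328, -1)), Mul(Mul(4, -42181), Pow(352063, -1))) = Add(Mul(Mul(2, 272, -229), Rational(1, 108328)), Mul(-168724, Rational(1, 352063))) = Add(Mul(-124576, Rational(1, 108328)), Rational(-168724, 352063)) = Add(Rational(-15572, 13541), Rational(-168724, 352063)) = Rational(-7767016720, 4767285083)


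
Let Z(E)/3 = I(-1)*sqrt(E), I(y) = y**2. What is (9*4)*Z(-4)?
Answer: 216*I ≈ 216.0*I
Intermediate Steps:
Z(E) = 3*sqrt(E) (Z(E) = 3*((-1)**2*sqrt(E)) = 3*(1*sqrt(E)) = 3*sqrt(E))
(9*4)*Z(-4) = (9*4)*(3*sqrt(-4)) = 36*(3*(2*I)) = 36*(6*I) = 216*I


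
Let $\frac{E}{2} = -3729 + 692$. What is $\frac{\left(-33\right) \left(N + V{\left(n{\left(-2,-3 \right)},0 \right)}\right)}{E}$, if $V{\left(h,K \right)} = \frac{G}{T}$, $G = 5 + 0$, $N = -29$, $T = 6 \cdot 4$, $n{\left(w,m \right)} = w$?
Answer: $- \frac{7601}{48592} \approx -0.15642$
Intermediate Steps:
$T = 24$
$E = -6074$ ($E = 2 \left(-3729 + 692\right) = 2 \left(-3037\right) = -6074$)
$G = 5$
$V{\left(h,K \right)} = \frac{5}{24}$
$\frac{\left(-33\right) \left(N + V{\left(n{\left(-2,-3 \right)},0 \right)}\right)}{E} = \frac{\left(-33\right) \left(-29 + \frac{5}{24}\right)}{-6074} = \left(-33\right) \left(- \frac{691}{24}\right) \left(- \frac{1}{6074}\right) = \frac{7601}{8} \left(- \frac{1}{6074}\right) = - \frac{7601}{48592}$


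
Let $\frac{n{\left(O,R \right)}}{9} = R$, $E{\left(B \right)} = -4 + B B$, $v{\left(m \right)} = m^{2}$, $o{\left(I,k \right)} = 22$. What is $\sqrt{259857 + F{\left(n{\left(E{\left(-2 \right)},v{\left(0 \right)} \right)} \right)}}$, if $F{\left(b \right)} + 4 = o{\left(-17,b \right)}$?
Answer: $15 \sqrt{1155} \approx 509.78$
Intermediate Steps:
$E{\left(B \right)} = -4 + B^{2}$
$n{\left(O,R \right)} = 9 R$
$F{\left(b \right)} = 18$ ($F{\left(b \right)} = -4 + 22 = 18$)
$\sqrt{259857 + F{\left(n{\left(E{\left(-2 \right)},v{\left(0 \right)} \right)} \right)}} = \sqrt{259857 + 18} = \sqrt{259875} = 15 \sqrt{1155}$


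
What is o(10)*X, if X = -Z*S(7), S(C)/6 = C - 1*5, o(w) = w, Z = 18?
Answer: -2160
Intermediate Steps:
S(C) = -30 + 6*C (S(C) = 6*(C - 1*5) = 6*(C - 5) = 6*(-5 + C) = -30 + 6*C)
X = -216 (X = -18*(-30 + 6*7) = -18*(-30 + 42) = -18*12 = -1*216 = -216)
o(10)*X = 10*(-216) = -2160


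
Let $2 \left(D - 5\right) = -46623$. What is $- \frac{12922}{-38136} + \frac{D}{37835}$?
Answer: $- \frac{4080743}{14723220} \approx -0.27716$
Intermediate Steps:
$D = - \frac{46613}{2}$ ($D = 5 + \frac{1}{2} \left(-46623\right) = 5 - \frac{46623}{2} = - \frac{46613}{2} \approx -23307.0$)
$- \frac{12922}{-38136} + \frac{D}{37835} = - \frac{12922}{-38136} - \frac{46613}{2 \cdot 37835} = \left(-12922\right) \left(- \frac{1}{38136}\right) - \frac{6659}{10810} = \frac{923}{2724} - \frac{6659}{10810} = - \frac{4080743}{14723220}$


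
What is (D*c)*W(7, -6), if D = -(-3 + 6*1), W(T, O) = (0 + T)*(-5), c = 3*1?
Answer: 315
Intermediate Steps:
c = 3
W(T, O) = -5*T (W(T, O) = T*(-5) = -5*T)
D = -3 (D = -(-3 + 6) = -1*3 = -3)
(D*c)*W(7, -6) = (-3*3)*(-5*7) = -9*(-35) = 315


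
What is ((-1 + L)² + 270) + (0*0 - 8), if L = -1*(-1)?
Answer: 262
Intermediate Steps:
L = 1
((-1 + L)² + 270) + (0*0 - 8) = ((-1 + 1)² + 270) + (0*0 - 8) = (0² + 270) + (0 - 8) = (0 + 270) - 8 = 270 - 8 = 262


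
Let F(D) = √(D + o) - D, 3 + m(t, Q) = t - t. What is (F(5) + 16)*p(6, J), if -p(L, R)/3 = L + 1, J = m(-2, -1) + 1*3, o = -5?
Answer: -231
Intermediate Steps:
m(t, Q) = -3 (m(t, Q) = -3 + (t - t) = -3 + 0 = -3)
J = 0 (J = -3 + 1*3 = -3 + 3 = 0)
p(L, R) = -3 - 3*L (p(L, R) = -3*(L + 1) = -3*(1 + L) = -3 - 3*L)
F(D) = √(-5 + D) - D (F(D) = √(D - 5) - D = √(-5 + D) - D)
(F(5) + 16)*p(6, J) = ((√(-5 + 5) - 1*5) + 16)*(-3 - 3*6) = ((√0 - 5) + 16)*(-3 - 18) = ((0 - 5) + 16)*(-21) = (-5 + 16)*(-21) = 11*(-21) = -231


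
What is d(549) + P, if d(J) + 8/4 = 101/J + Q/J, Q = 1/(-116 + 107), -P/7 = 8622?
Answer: -298218088/4941 ≈ -60356.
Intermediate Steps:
P = -60354 (P = -7*8622 = -60354)
Q = -1/9 (Q = 1/(-9) = -1/9 ≈ -0.11111)
d(J) = -2 + 908/(9*J) (d(J) = -2 + (101/J - 1/(9*J)) = -2 + 908/(9*J))
d(549) + P = (-2 + (908/9)/549) - 60354 = (-2 + (908/9)*(1/549)) - 60354 = (-2 + 908/4941) - 60354 = -8974/4941 - 60354 = -298218088/4941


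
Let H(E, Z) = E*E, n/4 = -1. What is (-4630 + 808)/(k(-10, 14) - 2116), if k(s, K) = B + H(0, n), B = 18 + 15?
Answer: 3822/2083 ≈ 1.8349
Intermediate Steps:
n = -4 (n = 4*(-1) = -4)
H(E, Z) = E²
B = 33
k(s, K) = 33 (k(s, K) = 33 + 0² = 33 + 0 = 33)
(-4630 + 808)/(k(-10, 14) - 2116) = (-4630 + 808)/(33 - 2116) = -3822/(-2083) = -3822*(-1/2083) = 3822/2083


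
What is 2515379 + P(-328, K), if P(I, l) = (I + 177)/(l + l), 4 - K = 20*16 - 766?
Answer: 2263840949/900 ≈ 2.5154e+6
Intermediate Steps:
K = 450 (K = 4 - (20*16 - 766) = 4 - (320 - 766) = 4 - 1*(-446) = 4 + 446 = 450)
P(I, l) = (177 + I)/(2*l) (P(I, l) = (177 + I)/((2*l)) = (177 + I)*(1/(2*l)) = (177 + I)/(2*l))
2515379 + P(-328, K) = 2515379 + (1/2)*(177 - 328)/450 = 2515379 + (1/2)*(1/450)*(-151) = 2515379 - 151/900 = 2263840949/900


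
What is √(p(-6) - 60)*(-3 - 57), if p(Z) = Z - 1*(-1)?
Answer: -60*I*√65 ≈ -483.74*I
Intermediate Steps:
p(Z) = 1 + Z (p(Z) = Z + 1 = 1 + Z)
√(p(-6) - 60)*(-3 - 57) = √((1 - 6) - 60)*(-3 - 57) = √(-5 - 60)*(-60) = √(-65)*(-60) = (I*√65)*(-60) = -60*I*√65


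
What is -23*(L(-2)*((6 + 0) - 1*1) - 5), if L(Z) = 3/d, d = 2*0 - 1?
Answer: 460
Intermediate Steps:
d = -1 (d = 0 - 1 = -1)
L(Z) = -3 (L(Z) = 3/(-1) = 3*(-1) = -3)
-23*(L(-2)*((6 + 0) - 1*1) - 5) = -23*(-3*((6 + 0) - 1*1) - 5) = -23*(-3*(6 - 1) - 5) = -23*(-3*5 - 5) = -23*(-15 - 5) = -23*(-20) = 460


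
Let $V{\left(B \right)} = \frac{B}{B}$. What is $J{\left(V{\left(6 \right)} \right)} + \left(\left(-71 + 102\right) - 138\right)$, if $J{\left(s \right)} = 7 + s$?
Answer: $-99$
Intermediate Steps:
$V{\left(B \right)} = 1$
$J{\left(V{\left(6 \right)} \right)} + \left(\left(-71 + 102\right) - 138\right) = \left(7 + 1\right) + \left(\left(-71 + 102\right) - 138\right) = 8 + \left(31 - 138\right) = 8 - 107 = -99$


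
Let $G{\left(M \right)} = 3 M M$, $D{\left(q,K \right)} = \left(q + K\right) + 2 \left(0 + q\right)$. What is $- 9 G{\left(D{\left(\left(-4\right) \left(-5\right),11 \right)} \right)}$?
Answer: $-136107$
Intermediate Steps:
$D{\left(q,K \right)} = K + 3 q$ ($D{\left(q,K \right)} = \left(K + q\right) + 2 q = K + 3 q$)
$G{\left(M \right)} = 3 M^{2}$
$- 9 G{\left(D{\left(\left(-4\right) \left(-5\right),11 \right)} \right)} = - 9 \cdot 3 \left(11 + 3 \left(\left(-4\right) \left(-5\right)\right)\right)^{2} = - 9 \cdot 3 \left(11 + 3 \cdot 20\right)^{2} = - 9 \cdot 3 \left(11 + 60\right)^{2} = - 9 \cdot 3 \cdot 71^{2} = - 9 \cdot 3 \cdot 5041 = \left(-9\right) 15123 = -136107$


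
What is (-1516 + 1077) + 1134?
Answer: 695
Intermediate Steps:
(-1516 + 1077) + 1134 = -439 + 1134 = 695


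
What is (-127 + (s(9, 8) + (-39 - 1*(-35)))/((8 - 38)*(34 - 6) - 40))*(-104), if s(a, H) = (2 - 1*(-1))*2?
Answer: 726453/55 ≈ 13208.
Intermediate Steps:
s(a, H) = 6 (s(a, H) = (2 + 1)*2 = 3*2 = 6)
(-127 + (s(9, 8) + (-39 - 1*(-35)))/((8 - 38)*(34 - 6) - 40))*(-104) = (-127 + (6 + (-39 - 1*(-35)))/((8 - 38)*(34 - 6) - 40))*(-104) = (-127 + (6 + (-39 + 35))/(-30*28 - 40))*(-104) = (-127 + (6 - 4)/(-840 - 40))*(-104) = (-127 + 2/(-880))*(-104) = (-127 + 2*(-1/880))*(-104) = (-127 - 1/440)*(-104) = -55881/440*(-104) = 726453/55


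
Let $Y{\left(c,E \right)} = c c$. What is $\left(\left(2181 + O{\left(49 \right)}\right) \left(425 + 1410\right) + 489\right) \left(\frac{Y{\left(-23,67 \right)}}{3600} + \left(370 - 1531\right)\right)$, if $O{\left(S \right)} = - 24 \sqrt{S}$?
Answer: $- \frac{643288578101}{150} \approx -4.2886 \cdot 10^{9}$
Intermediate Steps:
$Y{\left(c,E \right)} = c^{2}$
$\left(\left(2181 + O{\left(49 \right)}\right) \left(425 + 1410\right) + 489\right) \left(\frac{Y{\left(-23,67 \right)}}{3600} + \left(370 - 1531\right)\right) = \left(\left(2181 - 24 \sqrt{49}\right) \left(425 + 1410\right) + 489\right) \left(\frac{\left(-23\right)^{2}}{3600} + \left(370 - 1531\right)\right) = \left(\left(2181 - 168\right) 1835 + 489\right) \left(529 \cdot \frac{1}{3600} - 1161\right) = \left(\left(2181 - 168\right) 1835 + 489\right) \left(\frac{529}{3600} - 1161\right) = \left(2013 \cdot 1835 + 489\right) \left(- \frac{4179071}{3600}\right) = \left(3693855 + 489\right) \left(- \frac{4179071}{3600}\right) = 3694344 \left(- \frac{4179071}{3600}\right) = - \frac{643288578101}{150}$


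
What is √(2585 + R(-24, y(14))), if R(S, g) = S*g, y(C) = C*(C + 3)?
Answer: I*√3127 ≈ 55.92*I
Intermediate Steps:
y(C) = C*(3 + C)
√(2585 + R(-24, y(14))) = √(2585 - 336*(3 + 14)) = √(2585 - 336*17) = √(2585 - 24*238) = √(2585 - 5712) = √(-3127) = I*√3127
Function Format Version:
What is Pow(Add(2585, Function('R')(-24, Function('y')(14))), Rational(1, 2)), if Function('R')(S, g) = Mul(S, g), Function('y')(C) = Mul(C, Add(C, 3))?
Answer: Mul(I, Pow(3127, Rational(1, 2))) ≈ Mul(55.920, I)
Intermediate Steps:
Function('y')(C) = Mul(C, Add(3, C))
Pow(Add(2585, Function('R')(-24, Function('y')(14))), Rational(1, 2)) = Pow(Add(2585, Mul(-24, Mul(14, Add(3, 14)))), Rational(1, 2)) = Pow(Add(2585, Mul(-24, Mul(14, 17))), Rational(1, 2)) = Pow(Add(2585, Mul(-24, 238)), Rational(1, 2)) = Pow(Add(2585, -5712), Rational(1, 2)) = Pow(-3127, Rational(1, 2)) = Mul(I, Pow(3127, Rational(1, 2)))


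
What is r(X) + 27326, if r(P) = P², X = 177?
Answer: 58655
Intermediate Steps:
r(X) + 27326 = 177² + 27326 = 31329 + 27326 = 58655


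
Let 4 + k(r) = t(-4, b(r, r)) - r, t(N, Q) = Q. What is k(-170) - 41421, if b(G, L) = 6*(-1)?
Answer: -41261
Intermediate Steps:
b(G, L) = -6
k(r) = -10 - r (k(r) = -4 + (-6 - r) = -10 - r)
k(-170) - 41421 = (-10 - 1*(-170)) - 41421 = (-10 + 170) - 41421 = 160 - 41421 = -41261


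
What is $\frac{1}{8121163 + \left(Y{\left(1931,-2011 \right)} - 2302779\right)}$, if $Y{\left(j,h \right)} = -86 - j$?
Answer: $\frac{1}{5816367} \approx 1.7193 \cdot 10^{-7}$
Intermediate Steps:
$\frac{1}{8121163 + \left(Y{\left(1931,-2011 \right)} - 2302779\right)} = \frac{1}{8121163 - 2304796} = \frac{1}{5816367}$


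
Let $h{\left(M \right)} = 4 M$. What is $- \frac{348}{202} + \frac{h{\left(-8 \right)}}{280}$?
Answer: $- \frac{6494}{3535} \approx -1.8371$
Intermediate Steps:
$- \frac{348}{202} + \frac{h{\left(-8 \right)}}{280} = - \frac{348}{202} + \frac{4 \left(-8\right)}{280} = \left(-348\right) \frac{1}{202} - \frac{4}{35} = - \frac{174}{101} - \frac{4}{35} = - \frac{6494}{3535}$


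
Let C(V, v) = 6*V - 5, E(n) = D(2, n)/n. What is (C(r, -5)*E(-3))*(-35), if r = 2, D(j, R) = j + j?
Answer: 980/3 ≈ 326.67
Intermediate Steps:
D(j, R) = 2*j
E(n) = 4/n (E(n) = (2*2)/n = 4/n)
C(V, v) = -5 + 6*V
(C(r, -5)*E(-3))*(-35) = ((-5 + 6*2)*(4/(-3)))*(-35) = ((-5 + 12)*(4*(-1/3)))*(-35) = (7*(-4/3))*(-35) = -28/3*(-35) = 980/3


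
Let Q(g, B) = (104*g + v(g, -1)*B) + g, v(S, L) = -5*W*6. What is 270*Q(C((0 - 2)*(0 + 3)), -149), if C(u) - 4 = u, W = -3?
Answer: -3677400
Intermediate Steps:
C(u) = 4 + u
v(S, L) = 90 (v(S, L) = -5*(-3)*6 = 15*6 = 90)
Q(g, B) = 90*B + 105*g (Q(g, B) = (104*g + 90*B) + g = (90*B + 104*g) + g = 90*B + 105*g)
270*Q(C((0 - 2)*(0 + 3)), -149) = 270*(90*(-149) + 105*(4 + (0 - 2)*(0 + 3))) = 270*(-13410 + 105*(4 - 2*3)) = 270*(-13410 + 105*(4 - 6)) = 270*(-13410 + 105*(-2)) = 270*(-13410 - 210) = 270*(-13620) = -3677400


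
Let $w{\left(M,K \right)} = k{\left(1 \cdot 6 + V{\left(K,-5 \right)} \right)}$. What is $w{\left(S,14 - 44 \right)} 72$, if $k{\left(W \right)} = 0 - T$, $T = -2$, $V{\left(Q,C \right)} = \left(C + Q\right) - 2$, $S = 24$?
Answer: $144$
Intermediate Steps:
$V{\left(Q,C \right)} = -2 + C + Q$
$k{\left(W \right)} = 2$ ($k{\left(W \right)} = 0 - -2 = 0 + 2 = 2$)
$w{\left(M,K \right)} = 2$
$w{\left(S,14 - 44 \right)} 72 = 2 \cdot 72 = 144$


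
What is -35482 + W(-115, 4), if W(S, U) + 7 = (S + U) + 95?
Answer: -35505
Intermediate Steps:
W(S, U) = 88 + S + U (W(S, U) = -7 + ((S + U) + 95) = -7 + (95 + S + U) = 88 + S + U)
-35482 + W(-115, 4) = -35482 + (88 - 115 + 4) = -35482 - 23 = -35505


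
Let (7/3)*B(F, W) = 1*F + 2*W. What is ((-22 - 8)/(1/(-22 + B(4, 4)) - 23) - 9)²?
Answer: 48762289/822649 ≈ 59.275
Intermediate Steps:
B(F, W) = 3*F/7 + 6*W/7 (B(F, W) = 3*(1*F + 2*W)/7 = 3*(F + 2*W)/7 = 3*F/7 + 6*W/7)
((-22 - 8)/(1/(-22 + B(4, 4)) - 23) - 9)² = ((-22 - 8)/(1/(-22 + ((3/7)*4 + (6/7)*4)) - 23) - 9)² = (-30/(1/(-22 + (12/7 + 24/7)) - 23) - 9)² = (-30/(1/(-22 + 36/7) - 23) - 9)² = (-30/(1/(-118/7) - 23) - 9)² = (-30/(-7/118 - 23) - 9)² = (-30/(-2721/118) - 9)² = (-30*(-118/2721) - 9)² = (1180/907 - 9)² = (-6983/907)² = 48762289/822649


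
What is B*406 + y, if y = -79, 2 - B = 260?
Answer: -104827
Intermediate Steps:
B = -258 (B = 2 - 1*260 = 2 - 260 = -258)
B*406 + y = -258*406 - 79 = -104748 - 79 = -104827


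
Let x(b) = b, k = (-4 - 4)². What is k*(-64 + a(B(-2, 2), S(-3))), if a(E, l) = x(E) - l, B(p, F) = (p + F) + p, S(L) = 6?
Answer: -4608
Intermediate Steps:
k = 64 (k = (-8)² = 64)
B(p, F) = F + 2*p (B(p, F) = (F + p) + p = F + 2*p)
a(E, l) = E - l
k*(-64 + a(B(-2, 2), S(-3))) = 64*(-64 + ((2 + 2*(-2)) - 1*6)) = 64*(-64 + ((2 - 4) - 6)) = 64*(-64 + (-2 - 6)) = 64*(-64 - 8) = 64*(-72) = -4608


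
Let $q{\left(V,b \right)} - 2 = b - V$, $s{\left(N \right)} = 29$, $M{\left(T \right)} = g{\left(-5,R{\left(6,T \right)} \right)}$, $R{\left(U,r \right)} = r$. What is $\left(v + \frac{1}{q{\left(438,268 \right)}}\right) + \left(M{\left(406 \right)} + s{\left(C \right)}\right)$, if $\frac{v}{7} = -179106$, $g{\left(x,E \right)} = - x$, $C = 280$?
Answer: $- \frac{210622945}{168} \approx -1.2537 \cdot 10^{6}$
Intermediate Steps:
$M{\left(T \right)} = 5$ ($M{\left(T \right)} = \left(-1\right) \left(-5\right) = 5$)
$v = -1253742$ ($v = 7 \left(-179106\right) = -1253742$)
$q{\left(V,b \right)} = 2 + b - V$ ($q{\left(V,b \right)} = 2 - \left(V - b\right) = 2 + b - V$)
$\left(v + \frac{1}{q{\left(438,268 \right)}}\right) + \left(M{\left(406 \right)} + s{\left(C \right)}\right) = \left(-1253742 + \frac{1}{2 + 268 - 438}\right) + \left(5 + 29\right) = \left(-1253742 + \frac{1}{2 + 268 - 438}\right) + 34 = \left(-1253742 + \frac{1}{-168}\right) + 34 = \left(-1253742 - \frac{1}{168}\right) + 34 = - \frac{210628657}{168} + 34 = - \frac{210622945}{168}$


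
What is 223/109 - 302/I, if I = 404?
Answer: 28587/22018 ≈ 1.2983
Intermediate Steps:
223/109 - 302/I = 223/109 - 302/404 = 223*(1/109) - 302*1/404 = 223/109 - 151/202 = 28587/22018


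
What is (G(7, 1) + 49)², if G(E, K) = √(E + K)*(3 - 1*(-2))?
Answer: 2601 + 980*√2 ≈ 3986.9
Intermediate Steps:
G(E, K) = 5*√(E + K) (G(E, K) = √(E + K)*(3 + 2) = √(E + K)*5 = 5*√(E + K))
(G(7, 1) + 49)² = (5*√(7 + 1) + 49)² = (5*√8 + 49)² = (5*(2*√2) + 49)² = (10*√2 + 49)² = (49 + 10*√2)²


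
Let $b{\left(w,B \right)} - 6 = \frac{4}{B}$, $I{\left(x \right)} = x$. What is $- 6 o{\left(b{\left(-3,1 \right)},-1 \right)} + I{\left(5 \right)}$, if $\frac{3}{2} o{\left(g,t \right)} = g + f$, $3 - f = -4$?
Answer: $-63$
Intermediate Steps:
$f = 7$ ($f = 3 - -4 = 3 + 4 = 7$)
$b{\left(w,B \right)} = 6 + \frac{4}{B}$
$o{\left(g,t \right)} = \frac{14}{3} + \frac{2 g}{3}$ ($o{\left(g,t \right)} = \frac{2 \left(g + 7\right)}{3} = \frac{2 \left(7 + g\right)}{3} = \frac{14}{3} + \frac{2 g}{3}$)
$- 6 o{\left(b{\left(-3,1 \right)},-1 \right)} + I{\left(5 \right)} = - 6 \left(\frac{14}{3} + \frac{2 \left(6 + \frac{4}{1}\right)}{3}\right) + 5 = - 6 \left(\frac{14}{3} + \frac{2 \left(6 + 4 \cdot 1\right)}{3}\right) + 5 = - 6 \left(\frac{14}{3} + \frac{2 \left(6 + 4\right)}{3}\right) + 5 = - 6 \left(\frac{14}{3} + \frac{2}{3} \cdot 10\right) + 5 = - 6 \left(\frac{14}{3} + \frac{20}{3}\right) + 5 = \left(-6\right) \frac{34}{3} + 5 = -68 + 5 = -63$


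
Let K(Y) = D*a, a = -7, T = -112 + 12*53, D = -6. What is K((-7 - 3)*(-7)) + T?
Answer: 566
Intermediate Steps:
T = 524 (T = -112 + 636 = 524)
K(Y) = 42 (K(Y) = -6*(-7) = 42)
K((-7 - 3)*(-7)) + T = 42 + 524 = 566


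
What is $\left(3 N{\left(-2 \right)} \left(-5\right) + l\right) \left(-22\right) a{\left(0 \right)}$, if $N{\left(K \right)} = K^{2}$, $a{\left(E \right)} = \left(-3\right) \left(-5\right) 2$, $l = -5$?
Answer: $42900$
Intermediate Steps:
$a{\left(E \right)} = 30$ ($a{\left(E \right)} = 15 \cdot 2 = 30$)
$\left(3 N{\left(-2 \right)} \left(-5\right) + l\right) \left(-22\right) a{\left(0 \right)} = \left(3 \left(-2\right)^{2} \left(-5\right) - 5\right) \left(-22\right) 30 = \left(3 \cdot 4 \left(-5\right) - 5\right) \left(-22\right) 30 = \left(3 \left(-20\right) - 5\right) \left(-22\right) 30 = \left(-60 - 5\right) \left(-22\right) 30 = \left(-65\right) \left(-22\right) 30 = 1430 \cdot 30 = 42900$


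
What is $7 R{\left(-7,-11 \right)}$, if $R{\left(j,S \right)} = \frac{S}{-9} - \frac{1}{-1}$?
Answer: $\frac{140}{9} \approx 15.556$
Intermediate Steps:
$R{\left(j,S \right)} = 1 - \frac{S}{9}$ ($R{\left(j,S \right)} = S \left(- \frac{1}{9}\right) - -1 = - \frac{S}{9} + 1 = 1 - \frac{S}{9}$)
$7 R{\left(-7,-11 \right)} = 7 \left(1 - - \frac{11}{9}\right) = 7 \left(1 + \frac{11}{9}\right) = 7 \cdot \frac{20}{9} = \frac{140}{9}$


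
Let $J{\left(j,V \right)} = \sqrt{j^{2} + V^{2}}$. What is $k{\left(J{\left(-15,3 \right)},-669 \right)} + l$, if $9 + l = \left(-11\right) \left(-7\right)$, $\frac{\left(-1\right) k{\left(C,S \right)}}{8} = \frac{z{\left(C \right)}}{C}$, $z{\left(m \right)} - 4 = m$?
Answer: $60 - \frac{16 \sqrt{26}}{39} \approx 57.908$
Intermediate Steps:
$z{\left(m \right)} = 4 + m$
$J{\left(j,V \right)} = \sqrt{V^{2} + j^{2}}$
$k{\left(C,S \right)} = - \frac{8 \left(4 + C\right)}{C}$ ($k{\left(C,S \right)} = - 8 \frac{4 + C}{C} = - \frac{8 \left(4 + C\right)}{C}$)
$l = 68$ ($l = -9 - -77 = -9 + 77 = 68$)
$k{\left(J{\left(-15,3 \right)},-669 \right)} + l = \left(-8 - \frac{32}{\sqrt{3^{2} + \left(-15\right)^{2}}}\right) + 68 = \left(-8 - \frac{32}{\sqrt{9 + 225}}\right) + 68 = \left(-8 - \frac{32}{\sqrt{234}}\right) + 68 = \left(-8 - \frac{32}{3 \sqrt{26}}\right) + 68 = \left(-8 - 32 \frac{\sqrt{26}}{78}\right) + 68 = \left(-8 - \frac{16 \sqrt{26}}{39}\right) + 68 = 60 - \frac{16 \sqrt{26}}{39}$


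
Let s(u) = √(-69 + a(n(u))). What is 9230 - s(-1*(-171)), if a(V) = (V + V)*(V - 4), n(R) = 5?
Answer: 9230 - I*√59 ≈ 9230.0 - 7.6811*I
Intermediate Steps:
a(V) = 2*V*(-4 + V) (a(V) = (2*V)*(-4 + V) = 2*V*(-4 + V))
s(u) = I*√59 (s(u) = √(-69 + 2*5*(-4 + 5)) = √(-69 + 2*5*1) = √(-69 + 10) = √(-59) = I*√59)
9230 - s(-1*(-171)) = 9230 - I*√59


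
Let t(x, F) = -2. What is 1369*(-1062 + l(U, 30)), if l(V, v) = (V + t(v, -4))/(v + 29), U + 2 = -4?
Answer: -85789754/59 ≈ -1.4541e+6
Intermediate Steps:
U = -6 (U = -2 - 4 = -6)
l(V, v) = (-2 + V)/(29 + v) (l(V, v) = (V - 2)/(v + 29) = (-2 + V)/(29 + v))
1369*(-1062 + l(U, 30)) = 1369*(-1062 + (-2 - 6)/(29 + 30)) = 1369*(-1062 - 8/59) = 1369*(-62666/59) = -85789754/59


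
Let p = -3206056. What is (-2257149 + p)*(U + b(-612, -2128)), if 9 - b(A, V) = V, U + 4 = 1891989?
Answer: -10347976781010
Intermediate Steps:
U = 1891985 (U = -4 + 1891989 = 1891985)
b(A, V) = 9 - V
(-2257149 + p)*(U + b(-612, -2128)) = (-2257149 - 3206056)*(1891985 + (9 - 1*(-2128))) = -5463205*(1891985 + (9 + 2128)) = -5463205*(1891985 + 2137) = -5463205*1894122 = -10347976781010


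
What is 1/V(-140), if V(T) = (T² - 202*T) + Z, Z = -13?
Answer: 1/47867 ≈ 2.0891e-5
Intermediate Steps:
V(T) = -13 + T² - 202*T (V(T) = (T² - 202*T) - 13 = -13 + T² - 202*T)
1/V(-140) = 1/(-13 + (-140)² - 202*(-140)) = 1/(-13 + 19600 + 28280) = 1/47867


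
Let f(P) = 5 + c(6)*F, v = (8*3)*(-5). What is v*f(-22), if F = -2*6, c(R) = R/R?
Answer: 840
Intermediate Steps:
c(R) = 1
F = -12
v = -120 (v = 24*(-5) = -120)
f(P) = -7 (f(P) = 5 + 1*(-12) = 5 - 12 = -7)
v*f(-22) = -120*(-7) = 840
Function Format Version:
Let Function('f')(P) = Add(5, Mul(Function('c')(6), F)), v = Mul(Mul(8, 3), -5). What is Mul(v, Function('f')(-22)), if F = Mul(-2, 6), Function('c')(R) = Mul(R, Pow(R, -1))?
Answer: 840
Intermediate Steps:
Function('c')(R) = 1
F = -12
v = -120 (v = Mul(24, -5) = -120)
Function('f')(P) = -7 (Function('f')(P) = Add(5, Mul(1, -12)) = Add(5, -12) = -7)
Mul(v, Function('f')(-22)) = Mul(-120, -7) = 840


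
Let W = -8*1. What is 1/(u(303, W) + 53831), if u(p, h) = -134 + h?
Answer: 1/53689 ≈ 1.8626e-5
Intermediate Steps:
W = -8
1/(u(303, W) + 53831) = 1/((-134 - 8) + 53831) = 1/(-142 + 53831) = 1/53689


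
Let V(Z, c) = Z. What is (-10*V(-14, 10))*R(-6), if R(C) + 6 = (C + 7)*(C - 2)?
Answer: -1960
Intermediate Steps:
R(C) = -6 + (-2 + C)*(7 + C) (R(C) = -6 + (C + 7)*(C - 2) = -6 + (7 + C)*(-2 + C) = -6 + (-2 + C)*(7 + C))
(-10*V(-14, 10))*R(-6) = (-10*(-14))*(-20 + (-6)**2 + 5*(-6)) = 140*(-20 + 36 - 30) = 140*(-14) = -1960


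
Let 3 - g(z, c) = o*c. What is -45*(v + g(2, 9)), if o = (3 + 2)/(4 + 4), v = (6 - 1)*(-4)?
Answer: 8145/8 ≈ 1018.1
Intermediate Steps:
v = -20 (v = 5*(-4) = -20)
o = 5/8 ≈ 0.62500
g(z, c) = 3 - 5*c/8
-45*(v + g(2, 9)) = -45*(-20 + (3 - 5/8*9)) = -45*(-20 + (3 - 45/8)) = -45*(-20 - 21/8) = -45*(-181/8) = 8145/8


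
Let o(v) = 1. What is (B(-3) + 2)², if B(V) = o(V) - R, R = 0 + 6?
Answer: 9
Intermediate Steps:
R = 6
B(V) = -5 (B(V) = 1 - 1*6 = 1 - 6 = -5)
(B(-3) + 2)² = (-5 + 2)² = (-3)² = 9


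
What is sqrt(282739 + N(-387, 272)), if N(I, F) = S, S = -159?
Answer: 2*sqrt(70645) ≈ 531.58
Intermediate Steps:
N(I, F) = -159
sqrt(282739 + N(-387, 272)) = sqrt(282739 - 159) = sqrt(282580) = 2*sqrt(70645)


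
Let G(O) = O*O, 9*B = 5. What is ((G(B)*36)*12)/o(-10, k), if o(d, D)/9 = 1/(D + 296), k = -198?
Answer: 39200/27 ≈ 1451.9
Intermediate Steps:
B = 5/9 (B = (1/9)*5 = 5/9 ≈ 0.55556)
G(O) = O**2
o(d, D) = 9/(296 + D) (o(d, D) = 9/(D + 296) = 9/(296 + D))
((G(B)*36)*12)/o(-10, k) = (((5/9)**2*36)*12)/((9/(296 - 198))) = (((25/81)*36)*12)/((9/98)) = ((100/9)*12)/((9*(1/98))) = 400/(3*(9/98)) = (400/3)*(98/9) = 39200/27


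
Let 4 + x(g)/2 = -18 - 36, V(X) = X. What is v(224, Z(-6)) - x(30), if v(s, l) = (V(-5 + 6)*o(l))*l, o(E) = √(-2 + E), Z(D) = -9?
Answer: 116 - 9*I*√11 ≈ 116.0 - 29.85*I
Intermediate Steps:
x(g) = -116 (x(g) = -8 + 2*(-18 - 36) = -8 + 2*(-54) = -8 - 108 = -116)
v(s, l) = l*√(-2 + l) (v(s, l) = ((-5 + 6)*√(-2 + l))*l = (1*√(-2 + l))*l = √(-2 + l)*l = l*√(-2 + l))
v(224, Z(-6)) - x(30) = -9*√(-2 - 9) - 1*(-116) = -9*I*√11 + 116 = 116 - 9*I*√11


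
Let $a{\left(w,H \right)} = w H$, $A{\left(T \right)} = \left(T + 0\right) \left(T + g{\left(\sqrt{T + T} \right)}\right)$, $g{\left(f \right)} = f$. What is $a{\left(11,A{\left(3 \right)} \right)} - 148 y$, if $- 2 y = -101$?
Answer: $-7375 + 33 \sqrt{6} \approx -7294.2$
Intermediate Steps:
$y = \frac{101}{2}$ ($y = \left(- \frac{1}{2}\right) \left(-101\right) = \frac{101}{2} \approx 50.5$)
$A{\left(T \right)} = T \left(T + \sqrt{2} \sqrt{T}\right)$ ($A{\left(T \right)} = \left(T + 0\right) \left(T + \sqrt{T + T}\right) = T \left(T + \sqrt{2 T}\right) = T \left(T + \sqrt{2} \sqrt{T}\right)$)
$a{\left(w,H \right)} = H w$
$a{\left(11,A{\left(3 \right)} \right)} - 148 y = 3 \left(3 + \sqrt{2} \sqrt{3}\right) 11 - 7474 = 3 \left(3 + \sqrt{6}\right) 11 - 7474 = \left(9 + 3 \sqrt{6}\right) 11 - 7474 = \left(99 + 33 \sqrt{6}\right) - 7474 = -7375 + 33 \sqrt{6}$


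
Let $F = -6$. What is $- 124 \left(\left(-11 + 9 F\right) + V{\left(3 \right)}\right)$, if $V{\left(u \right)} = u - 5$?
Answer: $8308$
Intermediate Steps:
$V{\left(u \right)} = -5 + u$ ($V{\left(u \right)} = u - 5 = -5 + u$)
$- 124 \left(\left(-11 + 9 F\right) + V{\left(3 \right)}\right) = - 124 \left(\left(-11 + 9 \left(-6\right)\right) + \left(-5 + 3\right)\right) = - 124 \left(\left(-11 - 54\right) - 2\right) = - 124 \left(-65 - 2\right) = \left(-124\right) \left(-67\right) = 8308$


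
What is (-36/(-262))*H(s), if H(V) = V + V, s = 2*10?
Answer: 720/131 ≈ 5.4962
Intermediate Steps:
s = 20
H(V) = 2*V
(-36/(-262))*H(s) = (-36/(-262))*(2*20) = -36*(-1/262)*40 = (18/131)*40 = 720/131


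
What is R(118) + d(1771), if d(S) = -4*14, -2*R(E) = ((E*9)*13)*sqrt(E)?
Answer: -56 - 6903*sqrt(118) ≈ -75042.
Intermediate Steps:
R(E) = -117*E**(3/2)/2 (R(E) = -(E*9)*13*sqrt(E)/2 = -(9*E)*13*sqrt(E)/2 = -117*E*sqrt(E)/2 = -117*E**(3/2)/2)
d(S) = -56
R(118) + d(1771) = -6903*sqrt(118) - 56 = -56 - 6903*sqrt(118)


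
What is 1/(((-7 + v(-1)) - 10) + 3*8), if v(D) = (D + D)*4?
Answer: -1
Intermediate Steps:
v(D) = 8*D (v(D) = (2*D)*4 = 8*D)
1/(((-7 + v(-1)) - 10) + 3*8) = 1/(((-7 + 8*(-1)) - 10) + 3*8) = 1/(((-7 - 8) - 10) + 24) = 1/((-15 - 10) + 24) = 1/(-25 + 24) = 1/(-1) = -1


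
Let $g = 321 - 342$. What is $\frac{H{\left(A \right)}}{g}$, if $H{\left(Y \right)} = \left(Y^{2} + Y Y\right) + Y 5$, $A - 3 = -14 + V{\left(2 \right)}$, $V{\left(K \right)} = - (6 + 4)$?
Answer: $-37$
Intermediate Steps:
$V{\left(K \right)} = -10$ ($V{\left(K \right)} = \left(-1\right) 10 = -10$)
$A = -21$ ($A = 3 - 24 = -21$)
$H{\left(Y \right)} = 2 Y^{2} + 5 Y$ ($H{\left(Y \right)} = \left(Y^{2} + Y^{2}\right) + 5 Y = 2 Y^{2} + 5 Y$)
$g = -21$
$\frac{H{\left(A \right)}}{g} = \frac{\left(-21\right) \left(5 + 2 \left(-21\right)\right)}{-21} = - 21 \left(5 - 42\right) \left(- \frac{1}{21}\right) = \left(-21\right) \left(-37\right) \left(- \frac{1}{21}\right) = 777 \left(- \frac{1}{21}\right) = -37$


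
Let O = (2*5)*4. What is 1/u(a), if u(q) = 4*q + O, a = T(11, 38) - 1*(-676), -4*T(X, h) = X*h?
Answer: 1/2326 ≈ 0.00042992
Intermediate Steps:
O = 40 (O = 10*4 = 40)
T(X, h) = -X*h/4
a = 1143/2 (a = -¼*11*38 - 1*(-676) = -209/2 + 676 = 1143/2 ≈ 571.50)
u(q) = 40 + 4*q (u(q) = 4*q + 40 = 40 + 4*q)
1/u(a) = 1/(40 + 4*(1143/2)) = 1/(40 + 2286) = 1/2326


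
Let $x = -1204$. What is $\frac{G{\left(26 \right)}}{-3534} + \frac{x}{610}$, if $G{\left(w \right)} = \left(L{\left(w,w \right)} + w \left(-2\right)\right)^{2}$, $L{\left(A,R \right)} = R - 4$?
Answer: $- \frac{400328}{179645} \approx -2.2284$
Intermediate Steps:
$L{\left(A,R \right)} = -4 + R$
$G{\left(w \right)} = \left(-4 - w\right)^{2}$ ($G{\left(w \right)} = \left(\left(-4 + w\right) + w \left(-2\right)\right)^{2} = \left(\left(-4 + w\right) - 2 w\right)^{2} = \left(-4 - w\right)^{2}$)
$\frac{G{\left(26 \right)}}{-3534} + \frac{x}{610} = \frac{\left(4 + 26\right)^{2}}{-3534} - \frac{1204}{610} = 30^{2} \left(- \frac{1}{3534}\right) - \frac{602}{305} = 900 \left(- \frac{1}{3534}\right) - \frac{602}{305} = - \frac{150}{589} - \frac{602}{305} = - \frac{400328}{179645}$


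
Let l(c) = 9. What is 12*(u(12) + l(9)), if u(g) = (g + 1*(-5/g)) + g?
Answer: 391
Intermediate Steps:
u(g) = -5/g + 2*g (u(g) = (g - 5/g) + g = -5/g + 2*g)
12*(u(12) + l(9)) = 12*((-5/12 + 2*12) + 9) = 12*((-5*1/12 + 24) + 9) = 12*((-5/12 + 24) + 9) = 12*(283/12 + 9) = 12*(391/12) = 391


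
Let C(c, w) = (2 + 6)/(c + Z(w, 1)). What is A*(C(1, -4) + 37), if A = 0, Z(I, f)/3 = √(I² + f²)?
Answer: 0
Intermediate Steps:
Z(I, f) = 3*√(I² + f²)
C(c, w) = 8/(c + 3*√(1 + w²)) (C(c, w) = (2 + 6)/(c + 3*√(w² + 1²)) = 8/(c + 3*√(w² + 1)) = 8/(c + 3*√(1 + w²)))
A*(C(1, -4) + 37) = 0*(8/(1 + 3*√(1 + (-4)²)) + 37) = 0*(8/(1 + 3*√(1 + 16)) + 37) = 0*(8/(1 + 3*√17) + 37) = 0*(37 + 8/(1 + 3*√17)) = 0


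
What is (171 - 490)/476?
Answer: -319/476 ≈ -0.67017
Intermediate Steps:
(171 - 490)/476 = -319*1/476 = -319/476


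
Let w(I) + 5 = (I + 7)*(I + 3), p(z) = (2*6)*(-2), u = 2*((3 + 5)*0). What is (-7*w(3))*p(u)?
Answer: 9240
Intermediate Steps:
u = 0 (u = 2*(8*0) = 2*0 = 0)
p(z) = -24 (p(z) = 12*(-2) = -24)
w(I) = -5 + (3 + I)*(7 + I) (w(I) = -5 + (I + 7)*(I + 3) = -5 + (7 + I)*(3 + I) = -5 + (3 + I)*(7 + I))
(-7*w(3))*p(u) = -7*(16 + 3² + 10*3)*(-24) = -7*(16 + 9 + 30)*(-24) = -7*55*(-24) = -385*(-24) = 9240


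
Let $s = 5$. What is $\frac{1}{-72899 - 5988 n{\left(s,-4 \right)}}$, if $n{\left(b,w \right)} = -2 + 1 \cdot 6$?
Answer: $- \frac{1}{96851} \approx -1.0325 \cdot 10^{-5}$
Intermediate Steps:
$n{\left(b,w \right)} = 4$ ($n{\left(b,w \right)} = -2 + 6 = 4$)
$\frac{1}{-72899 - 5988 n{\left(s,-4 \right)}} = \frac{1}{-72899 - 23952} = \frac{1}{-96851} = - \frac{1}{96851}$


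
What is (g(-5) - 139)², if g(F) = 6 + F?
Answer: 19044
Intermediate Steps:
(g(-5) - 139)² = ((6 - 5) - 139)² = (1 - 139)² = (-138)² = 19044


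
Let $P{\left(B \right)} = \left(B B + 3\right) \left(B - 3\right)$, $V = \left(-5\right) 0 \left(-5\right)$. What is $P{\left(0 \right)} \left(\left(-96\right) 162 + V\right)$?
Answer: $139968$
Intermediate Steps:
$V = 0$ ($V = 0 \left(-5\right) = 0$)
$P{\left(B \right)} = \left(-3 + B\right) \left(3 + B^{2}\right)$ ($P{\left(B \right)} = \left(B^{2} + 3\right) \left(-3 + B\right) = \left(3 + B^{2}\right) \left(-3 + B\right) = \left(-3 + B\right) \left(3 + B^{2}\right)$)
$P{\left(0 \right)} \left(\left(-96\right) 162 + V\right) = \left(-9 + 0^{3} - 3 \cdot 0^{2} + 3 \cdot 0\right) \left(\left(-96\right) 162 + 0\right) = \left(-9 + 0 - 0 + 0\right) \left(-15552 + 0\right) = \left(-9 + 0 + 0 + 0\right) \left(-15552\right) = \left(-9\right) \left(-15552\right) = 139968$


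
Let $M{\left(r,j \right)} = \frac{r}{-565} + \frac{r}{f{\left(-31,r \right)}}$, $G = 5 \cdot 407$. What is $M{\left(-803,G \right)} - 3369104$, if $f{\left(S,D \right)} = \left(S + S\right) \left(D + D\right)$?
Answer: $- \frac{236039327233}{70060} \approx -3.3691 \cdot 10^{6}$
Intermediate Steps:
$f{\left(S,D \right)} = 4 D S$ ($f{\left(S,D \right)} = 2 S 2 D = 4 D S$)
$G = 2035$
$M{\left(r,j \right)} = - \frac{1}{124} - \frac{r}{565}$ ($M{\left(r,j \right)} = \frac{r}{-565} + \frac{r}{4 r \left(-31\right)} = r \left(- \frac{1}{565}\right) + \frac{r}{\left(-124\right) r} = - \frac{r}{565} + r \left(- \frac{1}{124 r}\right) = - \frac{r}{565} - \frac{1}{124} = - \frac{1}{124} - \frac{r}{565}$)
$M{\left(-803,G \right)} - 3369104 = \left(- \frac{1}{124} - - \frac{803}{565}\right) - 3369104 = \left(- \frac{1}{124} + \frac{803}{565}\right) - 3369104 = \frac{99007}{70060} - 3369104 = - \frac{236039327233}{70060}$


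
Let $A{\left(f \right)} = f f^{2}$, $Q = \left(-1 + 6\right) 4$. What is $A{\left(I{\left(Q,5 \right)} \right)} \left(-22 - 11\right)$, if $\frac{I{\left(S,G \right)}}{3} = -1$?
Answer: $891$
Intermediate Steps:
$Q = 20$ ($Q = 5 \cdot 4 = 20$)
$I{\left(S,G \right)} = -3$ ($I{\left(S,G \right)} = 3 \left(-1\right) = -3$)
$A{\left(f \right)} = f^{3}$
$A{\left(I{\left(Q,5 \right)} \right)} \left(-22 - 11\right) = \left(-3\right)^{3} \left(-22 - 11\right) = \left(-27\right) \left(-33\right) = 891$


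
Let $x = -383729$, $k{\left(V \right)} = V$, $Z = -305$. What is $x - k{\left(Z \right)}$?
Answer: $-383424$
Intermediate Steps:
$x - k{\left(Z \right)} = -383729 - -305 = -383729 + 305 = -383424$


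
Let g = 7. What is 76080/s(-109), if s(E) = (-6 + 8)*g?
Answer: 38040/7 ≈ 5434.3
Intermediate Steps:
s(E) = 14 (s(E) = (-6 + 8)*7 = 2*7 = 14)
76080/s(-109) = 76080/14 = 76080*(1/14) = 38040/7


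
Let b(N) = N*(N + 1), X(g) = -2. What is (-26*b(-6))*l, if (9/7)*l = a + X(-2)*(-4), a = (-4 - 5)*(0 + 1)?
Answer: 1820/3 ≈ 606.67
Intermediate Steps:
a = -9 (a = -9*1 = -9)
l = -7/9 (l = 7*(-9 - 2*(-4))/9 = 7*(-9 + 8)/9 = (7/9)*(-1) = -7/9 ≈ -0.77778)
b(N) = N*(1 + N)
(-26*b(-6))*l = -(-156)*(1 - 6)*(-7/9) = -(-156)*(-5)*(-7/9) = -26*30*(-7/9) = -780*(-7/9) = 1820/3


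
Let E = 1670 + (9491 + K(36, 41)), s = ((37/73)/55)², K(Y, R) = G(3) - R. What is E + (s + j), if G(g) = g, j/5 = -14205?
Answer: -965633716581/16120225 ≈ -59902.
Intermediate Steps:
j = -71025 (j = 5*(-14205) = -71025)
K(Y, R) = 3 - R
s = 1369/16120225 (s = ((37*(1/73))*(1/55))² = ((37/73)*(1/55))² = (37/4015)² = 1369/16120225 ≈ 8.4924e-5)
E = 11123 (E = 1670 + (9491 + (3 - 1*41)) = 1670 + (9491 + (3 - 41)) = 1670 + (9491 - 38) = 1670 + 9453 = 11123)
E + (s + j) = 11123 + (1369/16120225 - 71025) = 11123 - 1144938979256/16120225 = -965633716581/16120225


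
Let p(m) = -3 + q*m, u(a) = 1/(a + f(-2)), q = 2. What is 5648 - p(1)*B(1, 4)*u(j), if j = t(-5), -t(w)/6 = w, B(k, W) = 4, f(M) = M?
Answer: 39537/7 ≈ 5648.1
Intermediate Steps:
t(w) = -6*w
j = 30 (j = -6*(-5) = 30)
u(a) = 1/(-2 + a) (u(a) = 1/(a - 2) = 1/(-2 + a))
p(m) = -3 + 2*m
5648 - p(1)*B(1, 4)*u(j) = 5648 - (-3 + 2*1)*4/(-2 + 30) = 5648 - (-3 + 2)*4/28 = 5648 - (-1*4)/28 = 5648 - (-4)/28 = 5648 - 1*(-1/7) = 5648 + 1/7 = 39537/7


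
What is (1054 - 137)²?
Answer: 840889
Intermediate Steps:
(1054 - 137)² = 917² = 840889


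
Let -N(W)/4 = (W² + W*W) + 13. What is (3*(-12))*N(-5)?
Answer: 9072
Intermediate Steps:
N(W) = -52 - 8*W² (N(W) = -4*((W² + W*W) + 13) = -4*((W² + W²) + 13) = -4*(2*W² + 13) = -4*(13 + 2*W²) = -52 - 8*W²)
(3*(-12))*N(-5) = (3*(-12))*(-52 - 8*(-5)²) = -36*(-52 - 8*25) = -36*(-52 - 200) = -36*(-252) = 9072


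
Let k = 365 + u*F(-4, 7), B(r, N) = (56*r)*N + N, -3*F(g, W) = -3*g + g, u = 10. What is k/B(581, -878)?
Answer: -1015/85702458 ≈ -1.1843e-5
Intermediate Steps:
F(g, W) = 2*g/3 (F(g, W) = -(-3*g + g)/3 = -(-2)*g/3 = 2*g/3)
B(r, N) = N + 56*N*r (B(r, N) = 56*N*r + N = N + 56*N*r)
k = 1015/3 (k = 365 + 10*((⅔)*(-4)) = 365 + 10*(-8/3) = 365 - 80/3 = 1015/3 ≈ 338.33)
k/B(581, -878) = 1015/(3*((-878*(1 + 56*581)))) = 1015/(3*((-878*(1 + 32536)))) = 1015/(3*((-878*32537))) = (1015/3)/(-28567486) = (1015/3)*(-1/28567486) = -1015/85702458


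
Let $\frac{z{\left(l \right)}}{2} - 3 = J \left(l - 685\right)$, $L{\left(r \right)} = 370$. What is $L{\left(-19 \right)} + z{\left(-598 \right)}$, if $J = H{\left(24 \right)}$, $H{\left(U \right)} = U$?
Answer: $-61208$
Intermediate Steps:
$J = 24$
$z{\left(l \right)} = -32874 + 48 l$ ($z{\left(l \right)} = 6 + 2 \cdot 24 \left(l - 685\right) = 6 + 2 \cdot 24 \left(-685 + l\right) = 6 + 2 \left(-16440 + 24 l\right) = 6 + \left(-32880 + 48 l\right) = -32874 + 48 l$)
$L{\left(-19 \right)} + z{\left(-598 \right)} = 370 + \left(-32874 + 48 \left(-598\right)\right) = 370 - 61578 = -61208$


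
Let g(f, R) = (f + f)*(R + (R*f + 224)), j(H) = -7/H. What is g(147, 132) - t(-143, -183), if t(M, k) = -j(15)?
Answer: 87141593/15 ≈ 5.8094e+6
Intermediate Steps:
g(f, R) = 2*f*(224 + R + R*f) (g(f, R) = (2*f)*(R + (224 + R*f)) = (2*f)*(224 + R + R*f) = 2*f*(224 + R + R*f))
t(M, k) = 7/15 (t(M, k) = -(-7)/15 = -1*(-7/15) = 7/15)
g(147, 132) - t(-143, -183) = 2*147*(224 + 132 + 132*147) - 1*7/15 = 2*147*(224 + 132 + 19404) - 7/15 = 2*147*19760 - 7/15 = 5809440 - 7/15 = 87141593/15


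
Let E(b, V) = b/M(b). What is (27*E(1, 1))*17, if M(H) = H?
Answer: 459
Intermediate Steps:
E(b, V) = 1 (E(b, V) = b/b = 1)
(27*E(1, 1))*17 = (27*1)*17 = 27*17 = 459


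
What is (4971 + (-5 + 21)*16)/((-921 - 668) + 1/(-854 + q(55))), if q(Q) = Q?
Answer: -4176373/1269612 ≈ -3.2895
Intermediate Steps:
(4971 + (-5 + 21)*16)/((-921 - 668) + 1/(-854 + q(55))) = (4971 + (-5 + 21)*16)/((-921 - 668) + 1/(-854 + 55)) = (4971 + 16*16)/(-1589 + 1/(-799)) = (4971 + 256)/(-1589 - 1/799) = 5227/(-1269612/799) = 5227*(-799/1269612) = -4176373/1269612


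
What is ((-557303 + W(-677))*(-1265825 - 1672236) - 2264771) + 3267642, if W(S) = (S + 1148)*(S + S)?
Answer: 3511092606128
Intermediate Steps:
W(S) = 2*S*(1148 + S) (W(S) = (1148 + S)*(2*S) = 2*S*(1148 + S))
((-557303 + W(-677))*(-1265825 - 1672236) - 2264771) + 3267642 = ((-557303 + 2*(-677)*(1148 - 677))*(-1265825 - 1672236) - 2264771) + 3267642 = ((-557303 + 2*(-677)*471)*(-2938061) - 2264771) + 3267642 = ((-557303 - 637734)*(-2938061) - 2264771) + 3267642 = (-1195037*(-2938061) - 2264771) + 3267642 = (3511091603257 - 2264771) + 3267642 = 3511089338486 + 3267642 = 3511092606128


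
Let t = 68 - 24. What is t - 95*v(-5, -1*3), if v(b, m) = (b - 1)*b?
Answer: -2806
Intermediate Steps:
t = 44
v(b, m) = b*(-1 + b) (v(b, m) = (-1 + b)*b = b*(-1 + b))
t - 95*v(-5, -1*3) = 44 - (-475)*(-1 - 5) = 44 - (-475)*(-6) = 44 - 95*30 = 44 - 2850 = -2806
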